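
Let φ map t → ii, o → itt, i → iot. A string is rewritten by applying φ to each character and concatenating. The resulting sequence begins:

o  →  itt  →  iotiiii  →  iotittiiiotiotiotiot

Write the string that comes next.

iotittiiiotiiiiiotiotiotittiiiotittiiiotittiiiotittii

Applying the rule to each of the 20 symbols of iotittiiiotiotiotiot gives the pieces iot itt ii iot ii ii iot iot iot itt ii iot itt ii iot itt ii iot itt ii, which concatenate to the answer.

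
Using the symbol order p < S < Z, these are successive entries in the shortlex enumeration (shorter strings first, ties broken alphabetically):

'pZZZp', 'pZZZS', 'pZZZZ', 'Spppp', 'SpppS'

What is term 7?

Stepping forward 2 times from SpppS: SpppS → SpppZ, then the target.

SppSp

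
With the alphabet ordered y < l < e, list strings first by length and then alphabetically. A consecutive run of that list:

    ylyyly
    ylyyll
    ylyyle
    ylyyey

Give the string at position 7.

Stepping forward 3 times from ylyyey: ylyyey → ylyyel → ylyyee, then the target.

ylylyy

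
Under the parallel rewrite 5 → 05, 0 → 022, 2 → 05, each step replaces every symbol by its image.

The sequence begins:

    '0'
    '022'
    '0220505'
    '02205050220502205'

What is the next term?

φ(02205050220502205) expands symbol-by-symbol to 022 05 05 022 05 022 05 022 05 05 022 05 022 05 05 022 05; joining the 17 pieces gives the next term.

02205050220502205022050502205022050502205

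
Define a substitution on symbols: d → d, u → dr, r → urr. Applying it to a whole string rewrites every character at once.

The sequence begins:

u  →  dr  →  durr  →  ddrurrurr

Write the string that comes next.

Rewriting each symbol of ddrurrurr: d→d, d→d, r→urr, u→dr, r→urr, r→urr, u→dr, r→urr, r→urr, which concatenates to d d urr dr urr urr dr urr urr.

ddurrdrurrurrdrurrurr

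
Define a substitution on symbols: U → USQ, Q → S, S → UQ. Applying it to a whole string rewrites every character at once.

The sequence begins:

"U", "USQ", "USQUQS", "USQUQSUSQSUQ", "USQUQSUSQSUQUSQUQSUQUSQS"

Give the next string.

φ(USQUQSUSQSUQUSQUQSUQUSQS) expands symbol-by-symbol to USQ UQ S USQ S UQ USQ UQ S UQ USQ S USQ UQ S USQ S UQ USQ S USQ UQ S UQ; joining the 24 pieces gives the next term.

USQUQSUSQSUQUSQUQSUQUSQSUSQUQSUSQSUQUSQSUSQUQSUQ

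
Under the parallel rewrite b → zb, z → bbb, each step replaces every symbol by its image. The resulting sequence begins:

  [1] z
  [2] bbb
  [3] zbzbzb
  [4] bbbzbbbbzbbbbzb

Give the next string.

Applying the rule to each of the 15 symbols of bbbzbbbbzbbbbzb gives the pieces zb zb zb bbb zb zb zb zb bbb zb zb zb zb bbb zb, which concatenate to the answer.

zbzbzbbbbzbzbzbzbbbbzbzbzbzbbbbzb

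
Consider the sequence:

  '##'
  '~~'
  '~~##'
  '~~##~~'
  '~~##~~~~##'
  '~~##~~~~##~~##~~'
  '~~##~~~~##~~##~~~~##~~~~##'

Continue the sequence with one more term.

~~##~~~~##~~##~~~~##~~~~##~~##~~~~##~~##~~

Each term (from the third on) is the previous term followed by the one before it: term 3 = ~~·## = ~~##.
The next term joins ~~##~~~~##~~##~~~~##~~~~## and ~~##~~~~##~~##~~.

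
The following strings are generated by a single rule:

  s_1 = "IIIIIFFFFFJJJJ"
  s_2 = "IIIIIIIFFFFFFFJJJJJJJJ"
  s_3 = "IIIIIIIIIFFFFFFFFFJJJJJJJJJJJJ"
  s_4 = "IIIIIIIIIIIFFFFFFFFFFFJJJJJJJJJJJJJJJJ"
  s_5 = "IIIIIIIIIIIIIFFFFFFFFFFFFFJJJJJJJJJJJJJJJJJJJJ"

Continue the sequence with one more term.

IIIIIIIIIIIIIIIFFFFFFFFFFFFFFFJJJJJJJJJJJJJJJJJJJJJJJJ

The n-th term is 2n+3 I's then 2n+3 F's then 4n J's (n = 1, 2, …).
Setting n = 6 gives 15, 15, 24 characters in each block.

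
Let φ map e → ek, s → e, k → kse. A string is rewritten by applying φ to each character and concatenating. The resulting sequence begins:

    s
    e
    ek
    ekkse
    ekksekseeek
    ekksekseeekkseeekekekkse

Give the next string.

Rewriting the 24 symbols of ekksekseeekkseeekekekkse one by one yields ek kse kse e ek kse e ek ek ek kse kse e ek ek ek kse ek kse ek kse kse e ek; concatenated:

ekksekseeekkseeekekekksekseeekekekkseekkseekksekseeek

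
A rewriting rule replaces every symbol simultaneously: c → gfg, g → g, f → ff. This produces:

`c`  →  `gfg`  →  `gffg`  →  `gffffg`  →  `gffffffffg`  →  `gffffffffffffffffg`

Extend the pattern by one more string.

φ(gffffffffffffffffg) expands symbol-by-symbol to g ff ff ff ff ff ff ff ff ff ff ff ff ff ff ff ff g; joining the 18 pieces gives the next term.

gffffffffffffffffffffffffffffffffg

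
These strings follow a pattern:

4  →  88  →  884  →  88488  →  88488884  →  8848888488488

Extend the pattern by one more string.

From term 3 onward, concatenate the last term with the second-to-last: 88·4 = 884, 884·88 = 88488, …
So term 7 is 8848888488488·88488884.

884888848848888488884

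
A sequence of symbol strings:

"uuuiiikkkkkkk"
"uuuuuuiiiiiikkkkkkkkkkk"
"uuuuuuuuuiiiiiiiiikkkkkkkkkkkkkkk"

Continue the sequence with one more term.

Reading off run lengths: u runs 3, 6, 9; i runs 3, 6, 9; k runs 7, 11, 15 — each is linear in n (n = 1, 2, …).
Setting n = 4 gives 12, 12, 19 characters in each block.

uuuuuuuuuuuuiiiiiiiiiiiikkkkkkkkkkkkkkkkkkk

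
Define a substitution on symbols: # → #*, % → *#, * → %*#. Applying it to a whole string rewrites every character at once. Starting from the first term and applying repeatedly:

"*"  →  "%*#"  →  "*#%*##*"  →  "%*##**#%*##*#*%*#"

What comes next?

φ(%*##**#%*##*#*%*#) expands symbol-by-symbol to *# %*# #* #* %*# %*# #* *# %*# #* #* %*# #* %*# *# %*# #*; joining the 17 pieces gives the next term.

*#%*##*#*%*#%*##**#%*##*#*%*##*%*#*#%*##*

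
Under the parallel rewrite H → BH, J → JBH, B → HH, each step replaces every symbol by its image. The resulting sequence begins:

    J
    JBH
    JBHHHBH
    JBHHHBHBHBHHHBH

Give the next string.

JBHHHBHBHBHHHBHHHBHHHBHBHBHHHBH

φ(JBHHHBHBHBHHHBH) expands symbol-by-symbol to JBH HH BH BH BH HH BH HH BH HH BH BH BH HH BH; joining the 15 pieces gives the next term.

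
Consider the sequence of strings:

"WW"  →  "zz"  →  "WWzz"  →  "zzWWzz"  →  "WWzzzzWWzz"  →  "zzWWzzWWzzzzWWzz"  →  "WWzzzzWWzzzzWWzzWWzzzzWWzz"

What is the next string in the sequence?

zzWWzzWWzzzzWWzzWWzzzzWWzzzzWWzzWWzzzzWWzz

This is a Fibonacci-style word recurrence s(k) = s(k−2)·s(k−1): e.g. WW·zz = WWzz.
Continuing: zzWWzzWWzzzzWWzz · WWzzzzWWzzzzWWzzWWzzzzWWzz gives term 8.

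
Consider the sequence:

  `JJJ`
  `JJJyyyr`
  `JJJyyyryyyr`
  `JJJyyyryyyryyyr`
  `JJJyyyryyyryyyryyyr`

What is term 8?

Each term is the previous one with yyyr appended.
From JJJyyyryyyryyyryyyr, 3 further steps: JJJyyyryyyryyyryyyr → JJJyyyryyyryyyryyyryyyr → JJJyyyryyyryyyryyyryyyryyyr → (answer).

JJJyyyryyyryyyryyyryyyryyyryyyr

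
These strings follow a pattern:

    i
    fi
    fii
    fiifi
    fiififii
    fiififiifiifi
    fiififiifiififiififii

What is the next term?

fiififiifiififiififiifiififiifiifi

This is a Fibonacci-style word recurrence s(k) = s(k−1)·s(k−2): e.g. fi·i = fii.
So term 8 is fiififiifiififiififii·fiififiifiifi.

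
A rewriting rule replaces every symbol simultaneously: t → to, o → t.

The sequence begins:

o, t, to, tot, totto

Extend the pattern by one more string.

Expanding totto: t→to, o→t, t→to, t→to, o→t. Concatenated: to t to to t.

tottotot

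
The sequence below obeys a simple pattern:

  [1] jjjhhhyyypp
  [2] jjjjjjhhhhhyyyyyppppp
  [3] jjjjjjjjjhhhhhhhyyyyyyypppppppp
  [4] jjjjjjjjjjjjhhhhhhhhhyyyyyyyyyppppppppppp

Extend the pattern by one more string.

jjjjjjjjjjjjjjjhhhhhhhhhhhyyyyyyyyyyypppppppppppppp

Each string has the form j^{3n} h^{2n+1} y^{2n+1} p^{3n-1} (n = 1, 2, …).
At n = 5 the blocks have lengths 15, 11, 11, 14.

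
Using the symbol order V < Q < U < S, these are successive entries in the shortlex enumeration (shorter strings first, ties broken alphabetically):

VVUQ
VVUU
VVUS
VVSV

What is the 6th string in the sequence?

VVSU

Continuing the enumeration 2 steps past VVSV: VVSV → VVSQ → (answer).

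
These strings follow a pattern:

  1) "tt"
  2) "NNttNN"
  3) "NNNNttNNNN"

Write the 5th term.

NNNNNNNNttNNNNNNNN

s(k+1) = NN·s(k)·NN, so each term gains NN as a prefix and NN as a suffix.
From NNNNttNNNN, 2 further steps: NNNNttNNNN → NNNNNNttNNNNNN → (answer).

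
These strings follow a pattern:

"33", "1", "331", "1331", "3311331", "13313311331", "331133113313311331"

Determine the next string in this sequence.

13313311331331133113313311331

This is a Fibonacci-style word recurrence s(k) = s(k−2)·s(k−1): e.g. 33·1 = 331.
The next term joins 13313311331 and 331133113313311331.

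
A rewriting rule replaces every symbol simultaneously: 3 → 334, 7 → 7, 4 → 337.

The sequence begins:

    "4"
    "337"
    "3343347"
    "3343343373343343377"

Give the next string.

334334337334334337334334733433433733433433733433477

Applying the rule to each of the 19 symbols of 3343343373343343377 gives the pieces 334 334 337 334 334 337 334 334 7 334 334 337 334 334 337 334 334 7 7, which concatenate to the answer.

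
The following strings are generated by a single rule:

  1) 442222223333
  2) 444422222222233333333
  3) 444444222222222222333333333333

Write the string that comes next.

444444442222222222222223333333333333333

Reading off run lengths: 4 runs 2, 4, 6; 2 runs 6, 9, 12; 3 runs 4, 8, 12 — each is linear in n (n = 1, 2, …).
For the next term, n = 4, so the run lengths are 8, 15, 16.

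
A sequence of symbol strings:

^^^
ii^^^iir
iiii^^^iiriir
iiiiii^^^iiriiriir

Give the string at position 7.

iiiiiiiiiiii^^^iiriiriiriiriiriir

Each term wraps the previous one in ii on the left and iir on the right.
From iiiiii^^^iiriiriir, 3 further steps: iiiiii^^^iiriiriir → iiiiiiii^^^iiriiriiriir → iiiiiiiiii^^^iiriiriiriiriir → (answer).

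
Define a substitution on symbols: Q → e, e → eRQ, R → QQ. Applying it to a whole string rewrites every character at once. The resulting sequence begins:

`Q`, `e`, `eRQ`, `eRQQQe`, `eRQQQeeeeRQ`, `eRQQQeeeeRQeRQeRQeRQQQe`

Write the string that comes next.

Rewriting the 23 symbols of eRQQQeeeeRQeRQeRQeRQQQe one by one yields eRQ QQ e e e eRQ eRQ eRQ eRQ QQ e eRQ QQ e eRQ QQ e eRQ QQ e e e eRQ; concatenated:

eRQQQeeeeRQeRQeRQeRQQQeeRQQQeeRQQQeeRQQQeeeeRQ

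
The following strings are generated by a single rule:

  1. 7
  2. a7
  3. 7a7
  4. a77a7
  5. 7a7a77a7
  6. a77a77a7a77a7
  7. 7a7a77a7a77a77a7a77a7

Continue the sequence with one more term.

This is a Fibonacci-style word recurrence s(k) = s(k−2)·s(k−1): e.g. 7·a7 = 7a7.
The next term joins a77a77a7a77a7 and 7a7a77a7a77a77a7a77a7.

a77a77a7a77a77a7a77a7a77a77a7a77a7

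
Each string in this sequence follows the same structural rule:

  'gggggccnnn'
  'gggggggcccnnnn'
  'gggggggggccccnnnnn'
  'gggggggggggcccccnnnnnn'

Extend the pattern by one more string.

Reading off run lengths: g runs 5, 7, 9, 11; c runs 2, 3, 4, 5; n runs 3, 4, 5, 6 — each is linear in n, where the shown terms are n = 3, 4, 5, 6.
For the next term, n = 7, so the run lengths are 13, 6, 7.

gggggggggggggccccccnnnnnnn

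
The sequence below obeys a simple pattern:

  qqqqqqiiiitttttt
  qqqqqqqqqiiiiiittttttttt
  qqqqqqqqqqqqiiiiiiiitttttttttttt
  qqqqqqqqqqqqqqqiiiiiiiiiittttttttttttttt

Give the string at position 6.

qqqqqqqqqqqqqqqqqqqqqiiiiiiiiiiiiiittttttttttttttttttttt

Each string has the form q^{3n} i^{2n} t^{3n}, where the shown terms are n = 2, 3, 4, 5.
Setting n = 7 gives 21, 14, 21 characters in each block.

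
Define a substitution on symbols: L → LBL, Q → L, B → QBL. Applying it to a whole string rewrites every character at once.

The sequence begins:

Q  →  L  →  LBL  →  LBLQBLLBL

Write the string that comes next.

LBLQBLLBLLQBLLBLLBLQBLLBL

Rewriting each symbol of LBLQBLLBL: L→LBL, B→QBL, L→LBL, Q→L, B→QBL, L→LBL, L→LBL, B→QBL, L→LBL, which concatenates to LBL QBL LBL L QBL LBL LBL QBL LBL.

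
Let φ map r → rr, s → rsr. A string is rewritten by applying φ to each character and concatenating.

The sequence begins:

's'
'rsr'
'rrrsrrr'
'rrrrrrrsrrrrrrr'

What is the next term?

rrrrrrrrrrrrrrrsrrrrrrrrrrrrrrr

Replace each of the 15 characters of rrrrrrrsrrrrrrr in place — rr rr rr rr rr rr rr rsr rr rr rr rr rr rr rr — and concatenate.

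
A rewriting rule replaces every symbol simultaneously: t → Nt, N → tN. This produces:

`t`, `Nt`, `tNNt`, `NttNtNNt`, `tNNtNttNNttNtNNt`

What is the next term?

NttNtNNttNNtNttNtNNtNttNNttNtNNt

Applying the rule to each of the 16 symbols of tNNtNttNNttNtNNt gives the pieces Nt tN tN Nt tN Nt Nt tN tN Nt Nt tN Nt tN tN Nt, which concatenate to the answer.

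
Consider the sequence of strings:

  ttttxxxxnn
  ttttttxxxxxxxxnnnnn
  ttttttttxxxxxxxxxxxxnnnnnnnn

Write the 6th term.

Each string has the form t^{2n+2} x^{4n} n^{3n-1} (n = 1, 2, …).
For term 6, n = 6, so the run lengths are 14, 24, 17.

ttttttttttttttxxxxxxxxxxxxxxxxxxxxxxxxnnnnnnnnnnnnnnnnn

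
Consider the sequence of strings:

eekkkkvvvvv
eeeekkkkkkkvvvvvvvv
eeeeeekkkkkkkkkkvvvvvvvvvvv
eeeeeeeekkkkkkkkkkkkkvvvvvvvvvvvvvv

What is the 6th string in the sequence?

Reading off run lengths: e runs 2, 4, 6, 8; k runs 4, 7, 10, 13; v runs 5, 8, 11, 14 — each is linear in n, where the shown terms are n = 2, 3, 4, 5.
At n = 7 the blocks have lengths 12, 19, 20.

eeeeeeeeeeeekkkkkkkkkkkkkkkkkkkvvvvvvvvvvvvvvvvvvvv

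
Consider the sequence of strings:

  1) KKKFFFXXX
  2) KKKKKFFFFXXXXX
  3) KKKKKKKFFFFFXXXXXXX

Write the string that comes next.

The n-th term is 2n+1 K's then n+2 F's then 2n+1 X's (n = 1, 2, …).
For the next term, n = 4, so the run lengths are 9, 6, 9.

KKKKKKKKKFFFFFFXXXXXXXXX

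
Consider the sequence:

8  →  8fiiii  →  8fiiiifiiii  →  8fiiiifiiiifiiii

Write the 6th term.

8fiiiifiiiifiiiifiiiifiiii

Each term is the previous one with fiiii appended.
From 8fiiiifiiiifiiii, 2 further steps: 8fiiiifiiiifiiii → 8fiiiifiiiifiiiifiiii → (answer).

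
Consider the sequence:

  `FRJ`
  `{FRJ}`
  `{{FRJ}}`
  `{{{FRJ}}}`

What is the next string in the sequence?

Each term wraps the previous one in { on the left and } on the right.
Applying this once more to {{{FRJ}}}:

{{{{FRJ}}}}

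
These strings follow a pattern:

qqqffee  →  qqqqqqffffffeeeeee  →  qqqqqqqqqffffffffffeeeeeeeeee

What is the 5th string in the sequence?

Reading off run lengths: q runs 3, 6, 9; f runs 2, 6, 10; e runs 2, 6, 10 — each is linear in n (n = 1, 2, …).
For term 5, n = 5, so the run lengths are 15, 18, 18.

qqqqqqqqqqqqqqqffffffffffffffffffeeeeeeeeeeeeeeeeee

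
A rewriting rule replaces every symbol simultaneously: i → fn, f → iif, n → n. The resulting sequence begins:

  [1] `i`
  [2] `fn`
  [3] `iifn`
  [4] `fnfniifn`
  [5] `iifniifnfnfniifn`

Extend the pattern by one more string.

Rewriting the 16 symbols of iifniifnfnfniifn one by one yields fn fn iif n fn fn iif n iif n iif n fn fn iif n; concatenated:

fnfniifnfnfniifniifniifnfnfniifn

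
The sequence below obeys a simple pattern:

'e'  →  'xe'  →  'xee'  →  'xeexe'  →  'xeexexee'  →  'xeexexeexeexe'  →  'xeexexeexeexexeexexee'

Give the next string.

xeexexeexeexexeexexeexeexexeexeexe

From term 3 onward, concatenate the last term with the second-to-last: xe·e = xee, xee·xe = xeexe, …
The next term joins xeexexeexeexexeexexee and xeexexeexeexe.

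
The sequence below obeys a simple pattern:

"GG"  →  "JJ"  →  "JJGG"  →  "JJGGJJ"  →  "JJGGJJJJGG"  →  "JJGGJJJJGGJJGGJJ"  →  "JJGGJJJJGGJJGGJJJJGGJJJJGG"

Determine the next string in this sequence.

This is a Fibonacci-style word recurrence s(k) = s(k−1)·s(k−2): e.g. JJ·GG = JJGG.
The next term joins JJGGJJJJGGJJGGJJJJGGJJJJGG and JJGGJJJJGGJJGGJJ.

JJGGJJJJGGJJGGJJJJGGJJJJGGJJGGJJJJGGJJGGJJ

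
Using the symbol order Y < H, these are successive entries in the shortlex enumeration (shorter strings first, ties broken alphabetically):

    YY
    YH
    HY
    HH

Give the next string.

YYY

After HH the length-2 strings are exhausted; the first length-3 string is 3 copies of Y.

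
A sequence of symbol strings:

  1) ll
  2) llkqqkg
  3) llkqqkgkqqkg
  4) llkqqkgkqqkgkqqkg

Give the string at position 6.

llkqqkgkqqkgkqqkgkqqkgkqqkg

The strings grow by a fixed suffix kqqkg each time.
From llkqqkgkqqkgkqqkg, 2 further steps: llkqqkgkqqkgkqqkg → llkqqkgkqqkgkqqkgkqqkg → (answer).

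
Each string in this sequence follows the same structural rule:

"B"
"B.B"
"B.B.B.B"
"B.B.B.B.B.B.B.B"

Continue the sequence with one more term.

s(k+1) = s(k)·.·s(k) — each term doubles the last with '.' between the halves.
Doubling B.B.B.B.B.B.B.B with '.' between the halves:

B.B.B.B.B.B.B.B.B.B.B.B.B.B.B.B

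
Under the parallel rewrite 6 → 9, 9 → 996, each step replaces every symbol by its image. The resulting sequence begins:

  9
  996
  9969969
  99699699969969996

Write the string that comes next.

Replace each of the 17 characters of 99699699969969996 in place — 996 996 9 996 996 9 996 996 996 9 996 996 9 996 996 996 9 — and concatenate.

99699699969969996996996999699699969969969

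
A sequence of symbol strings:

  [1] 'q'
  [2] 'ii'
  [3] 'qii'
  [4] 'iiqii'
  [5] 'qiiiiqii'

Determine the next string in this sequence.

iiqiiqiiiiqii

This is a Fibonacci-style word recurrence s(k) = s(k−2)·s(k−1): e.g. q·ii = qii.
Continuing: iiqii · qiiiiqii gives term 6.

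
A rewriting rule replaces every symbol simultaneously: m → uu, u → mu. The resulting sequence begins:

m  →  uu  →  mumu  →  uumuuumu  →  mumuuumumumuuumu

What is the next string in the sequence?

uumuuumumumuuumuuumuuumumumuuumu

Applying the rule to each of the 16 symbols of mumuuumumumuuumu gives the pieces uu mu uu mu mu mu uu mu uu mu uu mu mu mu uu mu, which concatenate to the answer.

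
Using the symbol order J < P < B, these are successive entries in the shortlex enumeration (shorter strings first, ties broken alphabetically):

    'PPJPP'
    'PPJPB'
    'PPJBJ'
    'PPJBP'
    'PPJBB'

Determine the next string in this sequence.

PPPJJ

Find the rightmost character of PPJBB below B, bump it to the next letter, and reset everything to its right to J.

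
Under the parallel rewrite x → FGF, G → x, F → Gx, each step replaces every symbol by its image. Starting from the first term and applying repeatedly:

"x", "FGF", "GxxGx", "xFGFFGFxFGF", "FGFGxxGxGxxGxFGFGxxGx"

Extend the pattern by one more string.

Rewriting the 21 symbols of FGFGxxGxGxxGxFGFGxxGx one by one yields Gx x Gx x FGF FGF x FGF x FGF FGF x FGF Gx x Gx x FGF FGF x FGF; concatenated:

GxxGxxFGFFGFxFGFxFGFFGFxFGFGxxGxxFGFFGFxFGF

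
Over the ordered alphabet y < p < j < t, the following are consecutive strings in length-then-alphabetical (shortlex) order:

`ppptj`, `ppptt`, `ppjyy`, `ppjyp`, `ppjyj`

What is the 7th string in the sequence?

Continuing the enumeration 2 steps past ppjyj: ppjyj → ppjyt → (answer).

ppjpy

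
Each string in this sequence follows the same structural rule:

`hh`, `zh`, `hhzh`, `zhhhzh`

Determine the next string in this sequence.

From term 3 onward, concatenate the second-to-last term with the last: hh·zh = hhzh, zh·hhzh = zhhhzh, …
The next term joins hhzh and zhhhzh.

hhzhzhhhzh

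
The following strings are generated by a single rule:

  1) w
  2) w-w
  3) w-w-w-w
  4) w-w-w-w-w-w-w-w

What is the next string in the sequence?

w-w-w-w-w-w-w-w-w-w-w-w-w-w-w-w

s(k+1) = s(k)·-·s(k) — each term doubles the last with '-' between the halves.
One more doubling of w-w-w-w-w-w-w-w gives the answer.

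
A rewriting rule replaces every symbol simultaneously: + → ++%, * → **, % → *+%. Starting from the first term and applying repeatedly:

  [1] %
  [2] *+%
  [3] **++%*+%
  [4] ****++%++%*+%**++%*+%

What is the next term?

Replace each of the 21 characters of ****++%++%*+%**++%*+% in place — ** ** ** ** ++% ++% *+% ++% ++% *+% ** ++% *+% ** ** ++% ++% *+% ** ++% *+% — and concatenate.

********++%++%*+%++%++%*+%**++%*+%****++%++%*+%**++%*+%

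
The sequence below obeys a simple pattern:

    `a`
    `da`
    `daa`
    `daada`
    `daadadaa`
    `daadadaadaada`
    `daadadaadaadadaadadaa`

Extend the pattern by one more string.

daadadaadaadadaadadaadaadadaadaada

Each term (from the third on) is the previous term followed by the one before it: term 3 = da·a = daa.
The next term joins daadadaadaadadaadadaa and daadadaadaada.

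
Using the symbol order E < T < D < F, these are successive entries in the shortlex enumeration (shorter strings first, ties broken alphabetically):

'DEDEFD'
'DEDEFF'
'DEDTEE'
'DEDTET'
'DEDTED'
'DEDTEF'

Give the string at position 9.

Stepping forward 3 times from DEDTEF: DEDTEF → DEDTTE → DEDTTT, then the target.

DEDTTD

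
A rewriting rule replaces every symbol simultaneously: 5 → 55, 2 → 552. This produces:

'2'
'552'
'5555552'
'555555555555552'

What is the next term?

5555555555555555555555555555552

φ(555555555555552) expands symbol-by-symbol to 55 55 55 55 55 55 55 55 55 55 55 55 55 55 552; joining the 15 pieces gives the next term.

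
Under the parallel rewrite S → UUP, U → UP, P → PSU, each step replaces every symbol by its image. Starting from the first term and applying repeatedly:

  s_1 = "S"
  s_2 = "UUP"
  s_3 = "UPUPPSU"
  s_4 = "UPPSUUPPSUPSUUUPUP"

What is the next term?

Rewriting the 18 symbols of UPPSUUPPSUPSUUUPUP one by one yields UP PSU PSU UUP UP UP PSU PSU UUP UP PSU UUP UP UP UP PSU UP PSU; concatenated:

UPPSUPSUUUPUPUPPSUPSUUUPUPPSUUUPUPUPUPPSUUPPSU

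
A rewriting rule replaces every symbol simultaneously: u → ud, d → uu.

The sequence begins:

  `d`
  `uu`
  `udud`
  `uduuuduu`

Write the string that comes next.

uduuudududuuudud

Rewriting each symbol of uduuuduu: u→ud, d→uu, u→ud, u→ud, u→ud, d→uu, u→ud, u→ud, which concatenates to ud uu ud ud ud uu ud ud.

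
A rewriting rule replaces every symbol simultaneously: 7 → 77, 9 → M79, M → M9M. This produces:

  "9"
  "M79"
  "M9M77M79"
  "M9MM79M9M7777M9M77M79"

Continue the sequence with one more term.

Replace each of the 21 characters of M9MM79M9M7777M9M77M79 in place — M9M M79 M9M M9M 77 M79 M9M M79 M9M 77 77 77 77 M9M M79 M9M 77 77 M9M 77 M79 — and concatenate.

M9MM79M9MM9M77M79M9MM79M9M77777777M9MM79M9M7777M9M77M79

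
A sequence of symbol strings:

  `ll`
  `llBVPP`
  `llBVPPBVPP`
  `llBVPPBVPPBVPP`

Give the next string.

llBVPPBVPPBVPPBVPP

The strings grow by a fixed suffix BVPP each time.
So the next term is llBVPPBVPPBVPP·BVPP.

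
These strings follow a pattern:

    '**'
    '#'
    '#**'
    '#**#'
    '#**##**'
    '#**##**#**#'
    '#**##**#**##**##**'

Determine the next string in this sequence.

From term 3 onward, concatenate the last term with the second-to-last: #·** = #**, #**·# = #**#, …
Continuing: #**##**#**##**##** · #**##**#**# gives term 8.

#**##**#**##**##**#**##**#**#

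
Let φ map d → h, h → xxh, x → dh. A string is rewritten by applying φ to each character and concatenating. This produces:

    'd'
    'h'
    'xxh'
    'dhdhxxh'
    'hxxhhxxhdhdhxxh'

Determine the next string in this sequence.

Applying the rule to each of the 15 symbols of hxxhhxxhdhdhxxh gives the pieces xxh dh dh xxh xxh dh dh xxh h xxh h xxh dh dh xxh, which concatenate to the answer.

xxhdhdhxxhxxhdhdhxxhhxxhhxxhdhdhxxh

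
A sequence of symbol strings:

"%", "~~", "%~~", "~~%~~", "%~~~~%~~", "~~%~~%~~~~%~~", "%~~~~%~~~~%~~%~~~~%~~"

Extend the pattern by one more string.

~~%~~%~~~~%~~%~~~~%~~~~%~~%~~~~%~~

Each term (from the third on) is the two preceding terms concatenated in order: term 3 = %·~~ = %~~.
Continuing: ~~%~~%~~~~%~~ · %~~~~%~~~~%~~%~~~~%~~ gives term 8.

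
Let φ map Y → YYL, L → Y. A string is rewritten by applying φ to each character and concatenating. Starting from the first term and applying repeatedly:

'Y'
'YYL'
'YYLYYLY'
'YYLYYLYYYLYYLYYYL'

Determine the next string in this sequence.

Applying the rule to each of the 17 symbols of YYLYYLYYYLYYLYYYL gives the pieces YYL YYL Y YYL YYL Y YYL YYL YYL Y YYL YYL Y YYL YYL YYL Y, which concatenate to the answer.

YYLYYLYYYLYYLYYYLYYLYYLYYYLYYLYYYLYYLYYLY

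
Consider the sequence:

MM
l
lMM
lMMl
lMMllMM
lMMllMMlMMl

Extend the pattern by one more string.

This is a Fibonacci-style word recurrence s(k) = s(k−1)·s(k−2): e.g. l·MM = lMM.
So term 7 is lMMllMMlMMl·lMMllMM.

lMMllMMlMMllMMllMM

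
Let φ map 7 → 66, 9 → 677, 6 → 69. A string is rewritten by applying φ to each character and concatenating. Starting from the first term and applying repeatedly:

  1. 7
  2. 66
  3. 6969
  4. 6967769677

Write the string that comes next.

Expanding 6967769677: 6→69, 9→677, 6→69, 7→66, 7→66, 6→69, 9→677, 6→69, 7→66, 7→66. Concatenated: 69 677 69 66 66 69 677 69 66 66.

6967769666669677696666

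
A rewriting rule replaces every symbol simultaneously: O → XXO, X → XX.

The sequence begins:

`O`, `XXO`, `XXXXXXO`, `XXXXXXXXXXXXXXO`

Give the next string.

XXXXXXXXXXXXXXXXXXXXXXXXXXXXXXO

Applying the rule to each of the 15 symbols of XXXXXXXXXXXXXXO gives the pieces XX XX XX XX XX XX XX XX XX XX XX XX XX XX XXO, which concatenate to the answer.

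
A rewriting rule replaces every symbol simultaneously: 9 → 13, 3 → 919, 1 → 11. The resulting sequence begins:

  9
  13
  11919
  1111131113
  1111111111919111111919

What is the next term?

11111111111111111111131113111111111111131113

Applying the rule to each of the 22 symbols of 1111111111919111111919 gives the pieces 11 11 11 11 11 11 11 11 11 11 13 11 13 11 11 11 11 11 11 13 11 13, which concatenate to the answer.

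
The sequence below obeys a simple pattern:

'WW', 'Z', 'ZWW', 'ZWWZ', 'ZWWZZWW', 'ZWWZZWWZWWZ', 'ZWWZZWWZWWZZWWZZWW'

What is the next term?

From term 3 onward, concatenate the last term with the second-to-last: Z·WW = ZWW, ZWW·Z = ZWWZ, …
The next term joins ZWWZZWWZWWZZWWZZWW and ZWWZZWWZWWZ.

ZWWZZWWZWWZZWWZZWWZWWZZWWZWWZ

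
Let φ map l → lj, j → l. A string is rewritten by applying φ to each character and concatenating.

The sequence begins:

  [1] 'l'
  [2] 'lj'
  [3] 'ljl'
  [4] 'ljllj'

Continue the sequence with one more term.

ljlljljl

Expanding ljllj: l→lj, j→l, l→lj, l→lj, j→l. Concatenated: lj l lj lj l.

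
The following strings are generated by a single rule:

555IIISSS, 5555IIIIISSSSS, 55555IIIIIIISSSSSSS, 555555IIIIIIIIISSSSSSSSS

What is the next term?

5555555IIIIIIIIIIISSSSSSSSSSS

Reading off run lengths: 5 runs 3, 4, 5, 6; I runs 3, 5, 7, 9; S runs 3, 5, 7, 9 — each is linear in n (n = 1, 2, …).
Setting n = 5 gives 7, 11, 11 characters in each block.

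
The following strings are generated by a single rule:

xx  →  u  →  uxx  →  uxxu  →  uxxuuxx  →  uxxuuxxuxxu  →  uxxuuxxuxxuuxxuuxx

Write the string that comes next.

This is a Fibonacci-style word recurrence s(k) = s(k−1)·s(k−2): e.g. u·xx = uxx.
So term 8 is uxxuuxxuxxuuxxuuxx·uxxuuxxuxxu.

uxxuuxxuxxuuxxuuxxuxxuuxxuxxu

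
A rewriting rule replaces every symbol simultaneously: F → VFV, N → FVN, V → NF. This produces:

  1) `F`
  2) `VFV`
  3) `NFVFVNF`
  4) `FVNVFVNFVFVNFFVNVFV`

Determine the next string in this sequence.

VFVNFFVNNFVFVNFFVNVFVNFVFVNFFVNVFVVFVNFFVNNFVFVNF

Replace each of the 19 characters of FVNVFVNFVFVNFFVNVFV in place — VFV NF FVN NF VFV NF FVN VFV NF VFV NF FVN VFV VFV NF FVN NF VFV NF — and concatenate.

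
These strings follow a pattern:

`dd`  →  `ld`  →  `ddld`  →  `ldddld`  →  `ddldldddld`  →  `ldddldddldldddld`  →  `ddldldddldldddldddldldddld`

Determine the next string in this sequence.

From term 3 onward, concatenate the second-to-last term with the last: dd·ld = ddld, ld·ddld = ldddld, …
So term 8 is ldddldddldldddld·ddldldddldldddldddldldddld.

ldddldddldldddldddldldddldldddldddldldddld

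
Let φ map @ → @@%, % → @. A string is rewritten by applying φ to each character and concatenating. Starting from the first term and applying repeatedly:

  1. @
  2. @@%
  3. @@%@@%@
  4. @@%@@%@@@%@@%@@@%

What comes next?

Applying the rule to each of the 17 symbols of @@%@@%@@@%@@%@@@% gives the pieces @@% @@% @ @@% @@% @ @@% @@% @@% @ @@% @@% @ @@% @@% @@% @, which concatenate to the answer.

@@%@@%@@@%@@%@@@%@@%@@%@@@%@@%@@@%@@%@@%@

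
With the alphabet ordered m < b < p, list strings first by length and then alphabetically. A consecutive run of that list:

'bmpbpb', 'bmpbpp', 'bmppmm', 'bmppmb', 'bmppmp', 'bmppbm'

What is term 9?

bmpppm

Advancing 3 positions from bmppbm through bmppbm → bmppbb → bmppbp reaches term 9.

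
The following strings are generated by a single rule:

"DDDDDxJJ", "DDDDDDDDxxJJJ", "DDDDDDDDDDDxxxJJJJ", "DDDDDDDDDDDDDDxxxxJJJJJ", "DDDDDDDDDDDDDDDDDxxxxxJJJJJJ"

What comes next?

The n-th term is 3n+2 D's then n x's then n+1 J's (n = 1, 2, …).
For the next term, n = 6, so the run lengths are 20, 6, 7.

DDDDDDDDDDDDDDDDDDDDxxxxxxJJJJJJJ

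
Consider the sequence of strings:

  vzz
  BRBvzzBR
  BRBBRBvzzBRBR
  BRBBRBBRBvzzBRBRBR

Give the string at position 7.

BRBBRBBRBBRBBRBBRBvzzBRBRBRBRBRBR

Each term wraps the previous one in BRB on the left and BR on the right.
From BRBBRBBRBvzzBRBRBR, 3 further steps: BRBBRBBRBvzzBRBRBR → BRBBRBBRBBRBvzzBRBRBRBR → BRBBRBBRBBRBBRBvzzBRBRBRBRBR → (answer).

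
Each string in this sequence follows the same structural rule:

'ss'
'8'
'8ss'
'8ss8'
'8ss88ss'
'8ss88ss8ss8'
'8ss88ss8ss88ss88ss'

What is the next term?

8ss88ss8ss88ss88ss8ss88ss8ss8

This is a Fibonacci-style word recurrence s(k) = s(k−1)·s(k−2): e.g. 8·ss = 8ss.
Continuing: 8ss88ss8ss88ss88ss · 8ss88ss8ss8 gives term 8.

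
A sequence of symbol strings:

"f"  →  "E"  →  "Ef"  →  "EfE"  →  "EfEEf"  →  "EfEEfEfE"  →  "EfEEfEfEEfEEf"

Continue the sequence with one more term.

EfEEfEfEEfEEfEfEEfEfE

Each term (from the third on) is the previous term followed by the one before it: term 3 = E·f = Ef.
So term 8 is EfEEfEfEEfEEf·EfEEfEfE.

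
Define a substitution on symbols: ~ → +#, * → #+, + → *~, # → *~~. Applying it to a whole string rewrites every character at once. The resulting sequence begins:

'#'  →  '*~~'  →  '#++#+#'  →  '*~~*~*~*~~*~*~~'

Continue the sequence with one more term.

Rewriting the 15 symbols of *~~*~*~*~~*~*~~ one by one yields #+ +# +# #+ +# #+ +# #+ +# +# #+ +# #+ +# +#; concatenated:

#++#+##++##++##++#+##++##++#+#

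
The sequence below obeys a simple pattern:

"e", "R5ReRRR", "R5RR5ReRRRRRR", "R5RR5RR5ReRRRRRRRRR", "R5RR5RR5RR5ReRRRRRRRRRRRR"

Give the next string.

R5RR5RR5RR5RR5ReRRRRRRRRRRRRRRR

Each term wraps the previous one in R5R on the left and RRR on the right.
So the next term is R5R·R5RR5RR5RR5ReRRRRRRRRRRRR·RRR.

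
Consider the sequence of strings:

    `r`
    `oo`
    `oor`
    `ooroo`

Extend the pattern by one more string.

ooroooor

From term 3 onward, concatenate the last term with the second-to-last: oo·r = oor, oor·oo = ooroo, …
So term 5 is ooroo·oor.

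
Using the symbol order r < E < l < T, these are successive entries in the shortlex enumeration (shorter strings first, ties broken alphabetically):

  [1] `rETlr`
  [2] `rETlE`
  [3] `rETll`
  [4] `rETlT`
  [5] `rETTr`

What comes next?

Treat rETTr as a base-4 numeral over the given alphabet and add one, carrying through any trailing T's.

rETTE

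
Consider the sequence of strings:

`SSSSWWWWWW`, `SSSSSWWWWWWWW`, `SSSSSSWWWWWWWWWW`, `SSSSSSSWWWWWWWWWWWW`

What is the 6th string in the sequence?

Term n consists of n+1 S's, followed by 2n W's, where the shown terms are n = 3, 4, 5, 6.
For term 6, n = 8, so the run lengths are 9, 16.

SSSSSSSSSWWWWWWWWWWWWWWWW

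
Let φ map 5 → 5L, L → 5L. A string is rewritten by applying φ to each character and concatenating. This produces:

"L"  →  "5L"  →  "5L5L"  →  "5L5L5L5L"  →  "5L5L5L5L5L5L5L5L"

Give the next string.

φ(5L5L5L5L5L5L5L5L) expands symbol-by-symbol to 5L 5L 5L 5L 5L 5L 5L 5L 5L 5L 5L 5L 5L 5L 5L 5L; joining the 16 pieces gives the next term.

5L5L5L5L5L5L5L5L5L5L5L5L5L5L5L5L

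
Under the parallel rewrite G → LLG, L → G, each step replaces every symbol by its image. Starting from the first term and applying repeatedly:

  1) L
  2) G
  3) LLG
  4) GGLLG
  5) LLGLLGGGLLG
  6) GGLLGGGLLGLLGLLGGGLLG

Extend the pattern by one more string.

φ(GGLLGGGLLGLLGLLGGGLLG) expands symbol-by-symbol to LLG LLG G G LLG LLG LLG G G LLG G G LLG G G LLG LLG LLG G G LLG; joining the 21 pieces gives the next term.

LLGLLGGGLLGLLGLLGGGLLGGGLLGGGLLGLLGLLGGGLLG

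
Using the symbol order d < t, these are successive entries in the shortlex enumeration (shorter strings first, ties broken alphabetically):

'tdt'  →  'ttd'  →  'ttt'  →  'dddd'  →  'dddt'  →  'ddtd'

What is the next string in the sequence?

The successor of ddtd increments the rightmost position that isn't already t and resets every position after it to d.

ddtt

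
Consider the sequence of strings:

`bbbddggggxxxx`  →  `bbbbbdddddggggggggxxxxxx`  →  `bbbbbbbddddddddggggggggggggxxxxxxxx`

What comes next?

Term n consists of 2n+1 b's, followed by 3n-1 d's, followed by 4n g's, followed by 2n+2 x's (n = 1, 2, …).
For the next term, n = 4, so the run lengths are 9, 11, 16, 10.

bbbbbbbbbdddddddddddggggggggggggggggxxxxxxxxxx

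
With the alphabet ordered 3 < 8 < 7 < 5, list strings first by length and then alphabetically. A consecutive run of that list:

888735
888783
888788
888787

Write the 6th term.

888773

Stepping forward 2 times from 888787: 888787 → 888785, then the target.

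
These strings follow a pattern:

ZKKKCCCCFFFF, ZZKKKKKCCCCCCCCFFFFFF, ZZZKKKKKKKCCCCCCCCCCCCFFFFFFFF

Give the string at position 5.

The n-th term is n Z's then 2n+1 K's then 4n C's then 2n+2 F's (n = 1, 2, …).
At n = 5 the blocks have lengths 5, 11, 20, 12.

ZZZZZKKKKKKKKKKKCCCCCCCCCCCCCCCCCCCCFFFFFFFFFFFF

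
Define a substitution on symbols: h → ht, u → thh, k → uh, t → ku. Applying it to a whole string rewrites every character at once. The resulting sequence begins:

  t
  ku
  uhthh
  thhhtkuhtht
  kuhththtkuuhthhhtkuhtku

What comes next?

Rewriting the 23 symbols of kuhththtkuuhthhhtkuhtku one by one yields uh thh ht ku ht ku ht ku uh thh thh ht ku ht ht ht ku uh thh ht ku uh thh; concatenated:

uhthhhtkuhtkuhtkuuhthhthhhtkuhththtkuuhthhhtkuuhthh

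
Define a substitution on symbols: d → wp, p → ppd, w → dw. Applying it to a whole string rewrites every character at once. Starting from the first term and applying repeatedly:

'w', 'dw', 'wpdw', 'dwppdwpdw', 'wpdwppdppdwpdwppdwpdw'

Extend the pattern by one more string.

Replace each of the 21 characters of wpdwppdppdwpdwppdwpdw in place — dw ppd wp dw ppd ppd wp ppd ppd wp dw ppd wp dw ppd ppd wp dw ppd wp dw — and concatenate.

dwppdwpdwppdppdwpppdppdwpdwppdwpdwppdppdwpdwppdwpdw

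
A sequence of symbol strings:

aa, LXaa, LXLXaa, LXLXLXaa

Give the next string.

Each term is the previous one with LX prepended.
One more step from LXLXLXaa gives the answer.

LXLXLXLXaa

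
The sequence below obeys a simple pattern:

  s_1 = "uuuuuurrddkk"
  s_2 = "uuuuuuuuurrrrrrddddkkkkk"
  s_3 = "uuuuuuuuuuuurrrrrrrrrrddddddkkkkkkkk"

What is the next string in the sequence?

uuuuuuuuuuuuuuurrrrrrrrrrrrrrddddddddkkkkkkkkkkk

The n-th term is 3n+3 u's then 4n-2 r's then 2n d's then 3n-1 k's (n = 1, 2, …).
For the next term, n = 4, so the run lengths are 15, 14, 8, 11.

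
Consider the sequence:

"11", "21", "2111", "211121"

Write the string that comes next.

Each term (from the third on) is the previous term followed by the one before it: term 3 = 21·11 = 2111.
The next term joins 211121 and 2111.

2111212111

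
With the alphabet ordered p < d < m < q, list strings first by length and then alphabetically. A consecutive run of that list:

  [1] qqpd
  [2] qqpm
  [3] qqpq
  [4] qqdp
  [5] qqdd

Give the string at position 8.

qqmp

Stepping forward 3 times from qqdd: qqdd → qqdm → qqdq, then the target.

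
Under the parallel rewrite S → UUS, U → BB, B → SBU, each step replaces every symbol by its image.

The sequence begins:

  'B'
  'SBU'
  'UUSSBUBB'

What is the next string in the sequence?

BBBBUUSUUSSBUBBSBUSBU

Apply φ to UUSSBUBB symbol by symbol: U→BB, U→BB, S→UUS, S→UUS, B→SBU, U→BB, B→SBU, B→SBU; joined: BB BB UUS UUS SBU BB SBU SBU.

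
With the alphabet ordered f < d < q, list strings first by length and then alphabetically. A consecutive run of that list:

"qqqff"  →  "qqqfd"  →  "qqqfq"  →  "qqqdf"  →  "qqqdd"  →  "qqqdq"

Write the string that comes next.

qqqqf

Treat qqqdq as a base-3 numeral over the given alphabet and add one, carrying through any trailing q's.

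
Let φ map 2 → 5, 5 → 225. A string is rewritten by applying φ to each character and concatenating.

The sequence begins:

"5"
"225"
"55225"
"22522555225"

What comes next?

Apply φ to 22522555225 symbol by symbol: 2→5, 2→5, 5→225, 2→5, 2→5, 5→225, 5→225, 5→225, 2→5, 2→5, 5→225; joined: 5 5 225 5 5 225 225 225 5 5 225.

552255522522522555225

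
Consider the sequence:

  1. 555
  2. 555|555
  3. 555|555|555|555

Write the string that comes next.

s(k+1) = s(k)·|·s(k) — each term doubles the last with '|' between the halves.
One more doubling of 555|555|555|555 gives the answer.

555|555|555|555|555|555|555|555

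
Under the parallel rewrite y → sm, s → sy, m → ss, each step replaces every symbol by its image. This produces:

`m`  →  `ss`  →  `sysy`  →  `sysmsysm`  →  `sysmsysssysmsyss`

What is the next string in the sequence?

sysmsysssysmsysysysmsysssysmsysy

Applying the rule to each of the 16 symbols of sysmsysssysmsyss gives the pieces sy sm sy ss sy sm sy sy sy sm sy ss sy sm sy sy, which concatenate to the answer.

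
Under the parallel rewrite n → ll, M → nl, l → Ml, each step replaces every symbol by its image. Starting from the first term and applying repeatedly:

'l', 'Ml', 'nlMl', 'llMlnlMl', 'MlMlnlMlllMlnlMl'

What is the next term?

Rewriting the 16 symbols of MlMlnlMlllMlnlMl one by one yields nl Ml nl Ml ll Ml nl Ml Ml Ml nl Ml ll Ml nl Ml; concatenated:

nlMlnlMlllMlnlMlMlMlnlMlllMlnlMl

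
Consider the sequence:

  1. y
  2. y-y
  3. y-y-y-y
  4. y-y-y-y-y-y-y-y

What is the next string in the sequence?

Every step duplicates the string with '-' between the halves.
One more doubling of y-y-y-y-y-y-y-y gives the answer.

y-y-y-y-y-y-y-y-y-y-y-y-y-y-y-y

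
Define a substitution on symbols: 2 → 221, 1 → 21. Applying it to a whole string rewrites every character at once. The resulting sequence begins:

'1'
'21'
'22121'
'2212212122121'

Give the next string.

Rewriting the 13 symbols of 2212212122121 one by one yields 221 221 21 221 221 21 221 21 221 221 21 221 21; concatenated:

2212212122122121221212212212122121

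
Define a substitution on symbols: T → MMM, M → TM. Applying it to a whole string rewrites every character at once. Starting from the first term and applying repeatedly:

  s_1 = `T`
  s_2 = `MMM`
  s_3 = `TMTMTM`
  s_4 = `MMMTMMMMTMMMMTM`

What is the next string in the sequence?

TMTMTMMMMTMTMTMTMMMMTMTMTMTMMMMTM

Replace each of the 15 characters of MMMTMMMMTMMMMTM in place — TM TM TM MMM TM TM TM TM MMM TM TM TM TM MMM TM — and concatenate.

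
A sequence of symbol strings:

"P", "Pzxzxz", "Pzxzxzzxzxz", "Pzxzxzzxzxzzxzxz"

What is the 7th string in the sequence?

Every step adds zxzxz to the end: s(k+1) = s(k)·zxzxz.
From Pzxzxzzxzxzzxzxz, 3 further steps: Pzxzxzzxzxzzxzxz → Pzxzxzzxzxzzxzxzzxzxz → Pzxzxzzxzxzzxzxzzxzxzzxzxz → (answer).

Pzxzxzzxzxzzxzxzzxzxzzxzxzzxzxz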